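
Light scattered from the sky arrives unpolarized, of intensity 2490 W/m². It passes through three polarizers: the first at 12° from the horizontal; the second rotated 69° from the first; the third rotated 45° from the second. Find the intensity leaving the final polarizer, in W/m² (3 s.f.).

I ≈ 79.9 W/m²

Unpolarized light through the first polarizer → I₁ = 2490 W/m²/2 = 1245 W/m², polarized at 12°.
I₂ = I₁ · cos²(69°) = 1245 · 0.1284 = 159.9 W/m².
I₃ = I₂ · cos²(45°) = 159.9 · 0.5 = 79.95 W/m².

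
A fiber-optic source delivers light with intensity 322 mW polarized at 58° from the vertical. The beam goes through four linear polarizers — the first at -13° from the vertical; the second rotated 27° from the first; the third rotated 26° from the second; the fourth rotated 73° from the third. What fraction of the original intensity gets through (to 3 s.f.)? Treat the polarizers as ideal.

I₁ = 322 mW · cos²(71°) = 34.13 mW.
I₂ = I₁ · cos²(27°) = 34.13 · 0.7939 = 27.1 mW.
I₃ = I₂ · cos²(26°) = 27.1 · 0.8078 = 21.89 mW.
I₄ = I₃ · cos²(73°) = 21.89 · 0.08548 = 1.871 mW.
Transmitted fraction = 0.005811.

I/I₀ ≈ 0.00581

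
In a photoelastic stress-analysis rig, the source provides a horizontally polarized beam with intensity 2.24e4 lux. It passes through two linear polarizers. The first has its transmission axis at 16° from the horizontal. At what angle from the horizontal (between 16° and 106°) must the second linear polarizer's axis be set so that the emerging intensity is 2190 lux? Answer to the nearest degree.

θ ≈ 87°

I₁ = I₀ cos²(16° − 0°) = I₀ cos²(16°) = 0.924 I₀.
Target fraction: 2190 / 2.24e4 lux = 0.09777 of I₀.
Need I₂/I₀ = 0.09777, so cos²(θ − 16°) = 0.09777 / 0.924 = 0.1058.
θ − 16° = arccos(√0.1058) = 71.0°, giving θ ≈ 16 + 71.0 = 87.0°.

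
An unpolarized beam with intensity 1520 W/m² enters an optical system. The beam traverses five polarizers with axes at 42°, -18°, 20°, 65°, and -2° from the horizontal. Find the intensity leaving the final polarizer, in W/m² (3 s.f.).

Unpolarized light through the first polarizer → I₁ = 1520 W/m²/2 = 760 W/m², polarized at 42°.
I₂ = I₁ · cos²(60°) = 760 · 0.25 = 190 W/m².
I₃ = I₂ · cos²(38°) = 190 · 0.621 = 118 W/m².
I₄ = I₃ · cos²(45°) = 118 · 0.5 = 58.99 W/m².
I₅ = I₄ · cos²(67°) = 58.99 · 0.1527 = 9.006 W/m².

I ≈ 9.01 W/m²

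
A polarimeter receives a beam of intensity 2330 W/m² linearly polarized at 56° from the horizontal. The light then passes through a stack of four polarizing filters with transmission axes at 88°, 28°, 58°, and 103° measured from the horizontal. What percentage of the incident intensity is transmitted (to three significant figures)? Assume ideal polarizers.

≈ 6.74%

I₁ = 2330 W/m² · cos²(32°) = 1676 W/m².
I₂ = I₁ · cos²(60°) = 1676 · 0.25 = 418.9 W/m².
I₃ = I₂ · cos²(30°) = 418.9 · 0.75 = 314.2 W/m².
I₄ = I₃ · cos²(45°) = 314.2 · 0.5 = 157.1 W/m².
That is 6.742% of the incident intensity.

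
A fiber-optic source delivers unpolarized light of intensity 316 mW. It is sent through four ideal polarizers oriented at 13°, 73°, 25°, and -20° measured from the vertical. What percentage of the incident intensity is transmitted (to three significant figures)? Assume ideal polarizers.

Unpolarized light through the first polarizer → I₁ = 316 mW/2 = 158 mW, polarized at 13°.
I₂ = I₁ · cos²(60°) = 158 · 0.25 = 39.5 mW.
I₃ = I₂ · cos²(48°) = 39.5 · 0.4477 = 17.69 mW.
I₄ = I₃ · cos²(45°) = 17.69 · 0.5 = 8.843 mW.
That is 2.798% of the incident intensity.

≈ 2.80%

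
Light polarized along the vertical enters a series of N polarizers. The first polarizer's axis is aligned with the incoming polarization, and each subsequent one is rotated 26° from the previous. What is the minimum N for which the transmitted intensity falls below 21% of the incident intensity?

First polarizer is aligned with the polarization: full transmission.
Each further stage multiplies by cos²(26°) = 0.8078.
After N polarizers: T = 0.8078^(N−1). Require T < 0.21 ⇒ N−1 > ln(0.21)/ln(0.8078) = 7.31, so N−1 ≥ 8 and N = 9.
Check: N=9 gives T = 0.1814 < 0.21; N=8 gives T = 0.2245.

N = 9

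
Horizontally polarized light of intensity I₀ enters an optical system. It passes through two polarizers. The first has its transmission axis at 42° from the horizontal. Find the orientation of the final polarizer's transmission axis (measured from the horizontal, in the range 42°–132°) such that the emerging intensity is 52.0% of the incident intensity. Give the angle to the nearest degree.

By Malus's law, I₁ = I₀ cos²(42° − 0°) = I₀ cos²(42°) = 0.5523 I₀.
Need I₂/I₀ = 0.52, so cos²(θ − 42°) = 0.52 / 0.5523 = 0.9416.
θ − 42° = arccos(√0.9416) = 14.0°, giving θ ≈ 42 + 14.0 = 56.0°.

θ ≈ 56°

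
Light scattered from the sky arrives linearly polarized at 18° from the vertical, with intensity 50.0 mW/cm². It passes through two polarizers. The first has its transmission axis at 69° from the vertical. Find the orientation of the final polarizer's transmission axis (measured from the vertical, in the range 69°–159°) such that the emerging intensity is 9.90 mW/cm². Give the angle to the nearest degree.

θ ≈ 114°

I₁ = I₀ cos²(69° − 18°) = I₀ cos²(51°) = 0.396 I₀.
Target fraction: 9.90 / 50.0 mW/cm² = 0.198 of I₀.
Need I₂/I₀ = 0.198, so cos²(θ − 69°) = 0.198 / 0.396 = 0.4999.
θ − 69° = arccos(√0.4999) = 45.0°, giving θ ≈ 69 + 45.0 = 114.0°.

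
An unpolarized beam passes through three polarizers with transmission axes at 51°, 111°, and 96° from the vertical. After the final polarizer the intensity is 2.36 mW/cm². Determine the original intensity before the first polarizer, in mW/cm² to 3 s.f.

Unpolarized light through the first polarizer → I₁ = ½ I₀, now polarized at 51°.
I₂ = I₁ cos²(111° − 51°) = 0.5 I₀ · cos²(60°) = 0.125 I₀.
I₃ = I₂ cos²(96° − 111°) = 0.125 I₀ · cos²(15°) = 0.1166 I₀.
So 2.36 mW/cm² = 0.1166 I₀, giving I₀ = 2.36/0.1166 = 20.24 mW/cm².

I₀ ≈ 20.2 mW/cm²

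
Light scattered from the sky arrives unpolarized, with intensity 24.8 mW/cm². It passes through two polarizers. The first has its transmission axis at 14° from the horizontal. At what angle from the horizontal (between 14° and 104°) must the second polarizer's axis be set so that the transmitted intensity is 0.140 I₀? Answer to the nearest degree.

θ ≈ 72°

Unpolarized light through the first polarizer → I₁ = ½ I₀, now polarized at 14°.
Need I₂/I₀ = 0.14, so cos²(θ − 14°) = 0.14 / 0.5 = 0.28.
θ − 14° = arccos(√0.28) = 58.1°, giving θ ≈ 14 + 58.1 = 72.1°.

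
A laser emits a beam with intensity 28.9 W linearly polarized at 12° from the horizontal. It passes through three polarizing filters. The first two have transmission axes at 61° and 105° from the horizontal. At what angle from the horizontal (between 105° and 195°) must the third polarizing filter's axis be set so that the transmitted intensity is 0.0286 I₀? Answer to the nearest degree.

By Malus's law, I₁ = I₀ cos²(61° − 12°) = I₀ cos²(49°) = 0.4304 I₀.
I₂ = I₁ cos²(105° − 61°) = 0.4304 I₀ · cos²(44°) = 0.2227 I₀.
Need I₃/I₀ = 0.0286, so cos²(θ − 105°) = 0.0286 / 0.2227 = 0.1284.
θ − 105° = arccos(√0.1284) = 69.0°, giving θ ≈ 105 + 69.0 = 174.0°.

θ ≈ 174°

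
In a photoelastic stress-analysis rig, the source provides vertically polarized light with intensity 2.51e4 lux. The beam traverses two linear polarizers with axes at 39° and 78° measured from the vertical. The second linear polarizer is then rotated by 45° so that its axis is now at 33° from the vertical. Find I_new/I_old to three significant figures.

I_new/I_old ≈ 1.64

Before rotation:
I₁ = I₀ cos²(39° − 0°) = I₀ cos²(39°) = 0.604 I₀.
I₂ = I₁ cos²(78° − 39°) = 0.604 I₀ · cos²(39°) = 0.3648 I₀.
After rotation:
I₁ = I₀ cos²(39° − 0°) = I₀ cos²(39°) = 0.604 I₀.
I₂ = I₁ cos²(33° − 39°) = 0.604 I₀ · cos²(6°) = 0.5974 I₀.
Ratio = 0.5974 / 0.3648 = 1.638.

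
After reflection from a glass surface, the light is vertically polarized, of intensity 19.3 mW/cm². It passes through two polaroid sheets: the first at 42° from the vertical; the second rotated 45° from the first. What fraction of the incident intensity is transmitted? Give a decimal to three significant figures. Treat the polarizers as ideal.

I/I₀ ≈ 0.276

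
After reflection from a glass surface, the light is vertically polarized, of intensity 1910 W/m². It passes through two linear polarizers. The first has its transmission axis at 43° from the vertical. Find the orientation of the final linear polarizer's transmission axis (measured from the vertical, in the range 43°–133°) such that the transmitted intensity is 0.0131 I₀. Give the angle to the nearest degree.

θ ≈ 124°

I₁ = I₀ cos²(43° − 0°) = I₀ cos²(43°) = 0.5349 I₀.
Need I₂/I₀ = 0.0131, so cos²(θ − 43°) = 0.0131 / 0.5349 = 0.02449.
θ − 43° = arccos(√0.02449) = 81.0°, giving θ ≈ 43 + 81.0 = 124.0°.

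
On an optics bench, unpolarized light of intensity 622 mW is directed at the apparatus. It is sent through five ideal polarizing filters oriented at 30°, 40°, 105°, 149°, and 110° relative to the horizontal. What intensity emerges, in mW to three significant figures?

I ≈ 16.8 mW

Unpolarized light through the first polarizer → I₁ = 622 mW/2 = 311 mW, polarized at 30°.
I₂ = I₁ · cos²(10°) = 311 · 0.9698 = 301.6 mW.
I₃ = I₂ · cos²(65°) = 301.6 · 0.1786 = 53.87 mW.
I₄ = I₃ · cos²(44°) = 53.87 · 0.5174 = 27.88 mW.
I₅ = I₄ · cos²(39°) = 27.88 · 0.604 = 16.84 mW.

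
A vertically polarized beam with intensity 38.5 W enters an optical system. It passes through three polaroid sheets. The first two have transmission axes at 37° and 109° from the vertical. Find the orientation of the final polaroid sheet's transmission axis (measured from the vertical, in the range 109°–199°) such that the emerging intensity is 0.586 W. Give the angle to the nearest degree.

θ ≈ 169°

I₁ = I₀ cos²(37° − 0°) = I₀ cos²(37°) = 0.6378 I₀.
I₂ = I₁ cos²(109° − 37°) = 0.6378 I₀ · cos²(72°) = 0.06091 I₀.
Target fraction: 0.586 / 38.5 W = 0.01522 of I₀.
Need I₃/I₀ = 0.01522, so cos²(θ − 109°) = 0.01522 / 0.06091 = 0.2499.
θ − 109° = arccos(√0.2499) = 60.0°, giving θ ≈ 109 + 60.0 = 169.0°.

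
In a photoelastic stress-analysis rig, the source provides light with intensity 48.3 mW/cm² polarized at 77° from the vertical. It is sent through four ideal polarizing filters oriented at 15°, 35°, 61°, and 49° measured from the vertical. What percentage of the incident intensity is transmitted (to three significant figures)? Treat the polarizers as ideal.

≈ 15.0%

By Malus's law, I₁ = 48.3 mW/cm² · cos²(62°) = 10.65 mW/cm².
I₂ = I₁ · cos²(20°) = 10.65 · 0.883 = 9.4 mW/cm².
I₃ = I₂ · cos²(26°) = 9.4 · 0.8078 = 7.594 mW/cm².
I₄ = I₃ · cos²(12°) = 7.594 · 0.9568 = 7.266 mW/cm².
That is 15.04% of the incident intensity.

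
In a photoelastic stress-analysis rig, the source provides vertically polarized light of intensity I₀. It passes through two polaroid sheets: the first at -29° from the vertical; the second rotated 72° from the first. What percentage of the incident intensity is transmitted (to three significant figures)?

≈ 7.30%

By Malus's law, I₁ = I₀ cos²(-29° − 0°) = I₀ cos²(29°) = 0.765 I₀.
I₂ = I₁ cos²(72°) = 0.765 · 0.09549 I₀ = 0.07305 I₀.
That is 7.305% of the incident intensity.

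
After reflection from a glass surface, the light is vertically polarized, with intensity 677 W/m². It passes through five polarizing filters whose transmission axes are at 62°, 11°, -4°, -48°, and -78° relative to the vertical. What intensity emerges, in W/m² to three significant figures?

I₁ = 677 W/m² · cos²(62°) = 149.2 W/m².
I₂ = I₁ · cos²(51°) = 149.2 · 0.396 = 59.1 W/m².
I₃ = I₂ · cos²(15°) = 59.1 · 0.933 = 55.14 W/m².
I₄ = I₃ · cos²(44°) = 55.14 · 0.5174 = 28.53 W/m².
I₅ = I₄ · cos²(30°) = 28.53 · 0.75 = 21.4 W/m².

I ≈ 21.4 W/m²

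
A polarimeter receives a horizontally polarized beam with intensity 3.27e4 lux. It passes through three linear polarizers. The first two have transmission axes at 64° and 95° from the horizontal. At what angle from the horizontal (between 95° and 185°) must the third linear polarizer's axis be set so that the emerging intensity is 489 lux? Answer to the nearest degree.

θ ≈ 166°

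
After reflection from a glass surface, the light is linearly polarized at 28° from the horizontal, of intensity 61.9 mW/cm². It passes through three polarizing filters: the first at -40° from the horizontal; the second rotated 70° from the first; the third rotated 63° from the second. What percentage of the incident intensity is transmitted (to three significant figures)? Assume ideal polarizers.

I₁ = 61.9 mW/cm² · cos²(68°) = 8.686 mW/cm².
I₂ = I₁ · cos²(70°) = 8.686 · 0.117 = 1.016 mW/cm².
I₃ = I₂ · cos²(63°) = 1.016 · 0.2061 = 0.2094 mW/cm².
That is 0.3383% of the incident intensity.

≈ 0.338%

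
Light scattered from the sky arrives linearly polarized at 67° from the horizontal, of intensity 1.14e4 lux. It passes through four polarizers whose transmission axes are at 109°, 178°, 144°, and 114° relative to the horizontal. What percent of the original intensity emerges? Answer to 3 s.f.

I₁ = 1.14e4 lux · cos²(42°) = 6296 lux.
I₂ = I₁ · cos²(69°) = 6296 · 0.1284 = 808.6 lux.
I₃ = I₂ · cos²(34°) = 808.6 · 0.6873 = 555.7 lux.
I₄ = I₃ · cos²(30°) = 555.7 · 0.75 = 416.8 lux.
That is 3.656% of the incident intensity.

≈ 3.66%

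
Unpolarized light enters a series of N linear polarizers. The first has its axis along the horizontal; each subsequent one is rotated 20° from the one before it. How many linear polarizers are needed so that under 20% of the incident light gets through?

N = 9

First polarizer halves the unpolarized light: factor 1/2.
Each further stage multiplies by cos²(20°) = 0.883.
After N polarizers: T = 0.5·0.883^(N−1). Require T < 0.20 ⇒ N−1 > ln(0.20/0.5)/ln(0.883) = 7.37, so N−1 ≥ 8 and N = 9.
Check: N=9 gives T = 0.1848 < 0.20; N=8 gives T = 0.2093.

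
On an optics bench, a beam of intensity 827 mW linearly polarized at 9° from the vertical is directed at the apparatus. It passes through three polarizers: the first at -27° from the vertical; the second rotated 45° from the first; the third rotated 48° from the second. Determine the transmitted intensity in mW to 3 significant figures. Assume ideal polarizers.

I ≈ 121 mW

I₁ = 827 mW · cos²(36°) = 541.3 mW.
I₂ = I₁ · cos²(45°) = 541.3 · 0.5 = 270.6 mW.
I₃ = I₂ · cos²(48°) = 270.6 · 0.4477 = 121.2 mW.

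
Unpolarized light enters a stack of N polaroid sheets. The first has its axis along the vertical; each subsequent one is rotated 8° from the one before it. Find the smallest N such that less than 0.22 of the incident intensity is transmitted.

N = 43

First polarizer halves the unpolarized light: factor 1/2.
Each further stage multiplies by cos²(8°) = 0.9806.
After N polarizers: T = 0.5·0.9806^(N−1). Require T < 0.22 ⇒ N−1 > ln(0.22/0.5)/ln(0.9806) = 41.97, so N−1 ≥ 42 and N = 43.
Check: N=43 gives T = 0.2199 < 0.22; N=42 gives T = 0.2242.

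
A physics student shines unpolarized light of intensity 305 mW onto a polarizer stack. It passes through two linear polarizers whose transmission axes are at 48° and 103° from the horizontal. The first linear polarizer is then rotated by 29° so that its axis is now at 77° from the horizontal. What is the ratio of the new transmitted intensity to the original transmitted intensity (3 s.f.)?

I_new/I_old ≈ 2.46

Before rotation:
Unpolarized light through the first polarizer → I₁ = ½ I₀, now polarized at 48°.
I₂ = I₁ cos²(103° − 48°) = 0.5 I₀ · cos²(55°) = 0.1645 I₀.
After rotation:
Unpolarized light through the first polarizer → I₁ = ½ I₀, now polarized at 77°.
I₂ = I₁ cos²(103° − 77°) = 0.5 I₀ · cos²(26°) = 0.4039 I₀.
Ratio = 0.4039 / 0.1645 = 2.455.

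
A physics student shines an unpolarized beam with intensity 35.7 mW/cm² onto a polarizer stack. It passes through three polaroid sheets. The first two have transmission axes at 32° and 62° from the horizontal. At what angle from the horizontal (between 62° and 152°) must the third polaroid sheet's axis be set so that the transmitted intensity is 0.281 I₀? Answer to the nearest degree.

Unpolarized light through the first polarizer → I₁ = ½ I₀, now polarized at 32°.
I₂ = I₁ cos²(62° − 32°) = 0.5 I₀ · cos²(30°) = 0.375 I₀.
Need I₃/I₀ = 0.281, so cos²(θ − 62°) = 0.281 / 0.375 = 0.7493.
θ − 62° = arccos(√0.7493) = 30.0°, giving θ ≈ 62 + 30.0 = 92.0°.

θ ≈ 92°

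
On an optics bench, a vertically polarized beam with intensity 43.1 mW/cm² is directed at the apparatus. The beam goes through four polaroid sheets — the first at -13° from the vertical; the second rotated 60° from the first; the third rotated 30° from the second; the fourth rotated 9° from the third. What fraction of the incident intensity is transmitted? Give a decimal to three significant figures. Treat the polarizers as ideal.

I/I₀ ≈ 0.174

I₁ = 43.1 mW/cm² · cos²(13°) = 40.92 mW/cm².
I₂ = I₁ · cos²(60°) = 40.92 · 0.25 = 10.23 mW/cm².
I₃ = I₂ · cos²(30°) = 10.23 · 0.75 = 7.672 mW/cm².
I₄ = I₃ · cos²(9°) = 7.672 · 0.9755 = 7.485 mW/cm².
Transmitted fraction = 0.1737.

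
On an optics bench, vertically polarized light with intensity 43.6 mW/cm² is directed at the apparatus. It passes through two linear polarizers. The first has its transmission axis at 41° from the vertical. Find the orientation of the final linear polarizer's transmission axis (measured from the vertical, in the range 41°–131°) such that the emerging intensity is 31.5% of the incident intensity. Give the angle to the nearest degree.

θ ≈ 83°

By Malus's law, I₁ = I₀ cos²(41° − 0°) = I₀ cos²(41°) = 0.5696 I₀.
Need I₂/I₀ = 0.315, so cos²(θ − 41°) = 0.315 / 0.5696 = 0.553.
θ − 41° = arccos(√0.553) = 42.0°, giving θ ≈ 41 + 42.0 = 83.0°.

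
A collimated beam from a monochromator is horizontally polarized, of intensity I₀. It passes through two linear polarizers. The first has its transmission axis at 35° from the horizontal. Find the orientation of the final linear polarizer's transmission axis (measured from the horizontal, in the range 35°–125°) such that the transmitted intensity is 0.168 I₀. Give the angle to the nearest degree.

θ ≈ 95°

I₁ = I₀ cos²(35° − 0°) = I₀ cos²(35°) = 0.671 I₀.
Need I₂/I₀ = 0.168, so cos²(θ − 35°) = 0.168 / 0.671 = 0.2504.
θ − 35° = arccos(√0.2504) = 60.0°, giving θ ≈ 35 + 60.0 = 95.0°.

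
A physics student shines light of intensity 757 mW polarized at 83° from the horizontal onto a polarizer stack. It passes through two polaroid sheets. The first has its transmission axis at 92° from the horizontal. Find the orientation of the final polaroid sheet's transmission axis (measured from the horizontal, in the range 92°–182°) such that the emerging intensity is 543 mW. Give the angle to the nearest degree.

θ ≈ 123°

I₁ = I₀ cos²(92° − 83°) = I₀ cos²(9°) = 0.9755 I₀.
Target fraction: 543 / 757 mW = 0.7173 of I₀.
Need I₂/I₀ = 0.7173, so cos²(θ − 92°) = 0.7173 / 0.9755 = 0.7353.
θ − 92° = arccos(√0.7353) = 31.0°, giving θ ≈ 92 + 31.0 = 123.0°.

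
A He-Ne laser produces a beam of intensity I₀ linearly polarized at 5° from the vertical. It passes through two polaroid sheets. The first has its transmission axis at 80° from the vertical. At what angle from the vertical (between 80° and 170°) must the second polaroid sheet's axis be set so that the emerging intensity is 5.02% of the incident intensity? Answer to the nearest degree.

θ ≈ 110°

By Malus's law, I₁ = I₀ cos²(80° − 5°) = I₀ cos²(75°) = 0.06699 I₀.
Need I₂/I₀ = 0.0502, so cos²(θ − 80°) = 0.0502 / 0.06699 = 0.7494.
θ − 80° = arccos(√0.7494) = 30.0°, giving θ ≈ 80 + 30.0 = 110.0°.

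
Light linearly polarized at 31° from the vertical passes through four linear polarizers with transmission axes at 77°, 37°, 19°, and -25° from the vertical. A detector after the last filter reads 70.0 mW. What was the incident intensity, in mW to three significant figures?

I₀ ≈ 528 mW

I₁ = I₀ cos²(77° − 31°) = I₀ cos²(46°) = 0.4826 I₀.
I₂ = I₁ cos²(37° − 77°) = 0.4826 I₀ · cos²(40°) = 0.2832 I₀.
I₃ = I₂ cos²(19° − 37°) = 0.2832 I₀ · cos²(18°) = 0.2561 I₀.
I₄ = I₃ cos²(-25° − 19°) = 0.2561 I₀ · cos²(44°) = 0.1325 I₀.
So 70.0 mW = 0.1325 I₀, giving I₀ = 70.0/0.1325 = 528.2 mW.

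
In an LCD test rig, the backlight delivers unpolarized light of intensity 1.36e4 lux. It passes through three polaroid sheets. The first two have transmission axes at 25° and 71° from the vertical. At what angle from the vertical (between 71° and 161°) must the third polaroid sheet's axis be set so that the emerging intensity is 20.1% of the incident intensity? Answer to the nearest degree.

Unpolarized light through the first polarizer → I₁ = ½ I₀, now polarized at 25°.
I₂ = I₁ cos²(71° − 25°) = 0.5 I₀ · cos²(46°) = 0.2413 I₀.
Need I₃/I₀ = 0.201, so cos²(θ − 71°) = 0.201 / 0.2413 = 0.8331.
θ − 71° = arccos(√0.8331) = 24.1°, giving θ ≈ 71 + 24.1 = 95.1°.

θ ≈ 95°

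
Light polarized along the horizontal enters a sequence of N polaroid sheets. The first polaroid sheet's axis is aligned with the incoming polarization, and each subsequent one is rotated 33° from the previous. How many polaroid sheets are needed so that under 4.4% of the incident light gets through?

N = 10

First polarizer is aligned with the polarization: full transmission.
Each further stage multiplies by cos²(33°) = 0.7034.
After N polarizers: T = 0.7034^(N−1). Require T < 0.044 ⇒ N−1 > ln(0.044)/ln(0.7034) = 8.88, so N−1 ≥ 9 and N = 10.
Check: N=10 gives T = 0.04214 < 0.044; N=9 gives T = 0.0599.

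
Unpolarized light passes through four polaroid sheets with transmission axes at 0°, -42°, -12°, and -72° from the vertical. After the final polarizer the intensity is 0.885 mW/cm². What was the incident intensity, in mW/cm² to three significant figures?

Unpolarized light through the first polarizer → I₁ = ½ I₀, now polarized at 0°.
I₂ = I₁ cos²(-42° − 0°) = 0.5 I₀ · cos²(42°) = 0.2761 I₀.
I₃ = I₂ cos²(-12° + 42°) = 0.2761 I₀ · cos²(30°) = 0.2071 I₀.
I₄ = I₃ cos²(-72° + 12°) = 0.2071 I₀ · cos²(60°) = 0.05177 I₀.
So 0.885 mW/cm² = 0.05177 I₀, giving I₀ = 0.885/0.05177 = 17.09 mW/cm².

I₀ ≈ 17.1 mW/cm²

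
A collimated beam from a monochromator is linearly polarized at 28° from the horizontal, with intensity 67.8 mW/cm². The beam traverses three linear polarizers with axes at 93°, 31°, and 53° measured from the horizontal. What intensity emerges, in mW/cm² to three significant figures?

I ≈ 2.29 mW/cm²

I₁ = 67.8 mW/cm² · cos²(65°) = 12.11 mW/cm².
I₂ = I₁ · cos²(62°) = 12.11 · 0.2204 = 2.669 mW/cm².
I₃ = I₂ · cos²(22°) = 2.669 · 0.8597 = 2.294 mW/cm².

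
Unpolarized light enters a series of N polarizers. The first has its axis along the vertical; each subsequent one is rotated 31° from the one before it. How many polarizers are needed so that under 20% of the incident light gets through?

First polarizer halves the unpolarized light: factor 1/2.
Each further stage multiplies by cos²(31°) = 0.7347.
After N polarizers: T = 0.5·0.7347^(N−1). Require T < 0.20 ⇒ N−1 > ln(0.20/0.5)/ln(0.7347) = 2.97, so N−1 ≥ 3 and N = 4.
Check: N=4 gives T = 0.1983 < 0.20; N=3 gives T = 0.2699.

N = 4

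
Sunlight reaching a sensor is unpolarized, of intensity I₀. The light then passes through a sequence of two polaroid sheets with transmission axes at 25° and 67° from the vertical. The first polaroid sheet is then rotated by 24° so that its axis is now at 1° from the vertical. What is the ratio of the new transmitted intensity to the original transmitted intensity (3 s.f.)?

I_new/I_old ≈ 0.300

Before rotation:
Unpolarized light through the first polarizer → I₁ = ½ I₀, now polarized at 25°.
I₂ = I₁ cos²(67° − 25°) = 0.5 I₀ · cos²(42°) = 0.2761 I₀.
After rotation:
Unpolarized light through the first polarizer → I₁ = ½ I₀, now polarized at 1°.
I₂ = I₁ cos²(67° − 1°) = 0.5 I₀ · cos²(66°) = 0.08272 I₀.
Ratio = 0.08272 / 0.2761 = 0.2996.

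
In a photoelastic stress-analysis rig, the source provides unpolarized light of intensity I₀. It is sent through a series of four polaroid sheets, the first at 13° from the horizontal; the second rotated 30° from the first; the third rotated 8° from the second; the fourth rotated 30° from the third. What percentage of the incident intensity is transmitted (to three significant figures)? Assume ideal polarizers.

≈ 27.6%

Unpolarized light through the first polarizer → I₁ = ½ I₀, now polarized at 13°.
I₂ = I₁ cos²(30°) = 0.5 · 0.75 I₀ = 0.375 I₀.
I₃ = I₂ cos²(8°) = 0.375 · 0.9806 I₀ = 0.3677 I₀.
I₄ = I₃ cos²(30°) = 0.3677 · 0.75 I₀ = 0.2758 I₀.
That is 27.58% of the incident intensity.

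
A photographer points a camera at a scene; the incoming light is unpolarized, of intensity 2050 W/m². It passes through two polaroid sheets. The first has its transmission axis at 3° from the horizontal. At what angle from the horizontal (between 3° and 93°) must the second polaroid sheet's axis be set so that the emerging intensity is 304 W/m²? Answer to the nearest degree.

Unpolarized light through the first polarizer → I₁ = ½ I₀, now polarized at 3°.
Target fraction: 304 / 2050 W/m² = 0.1483 of I₀.
Need I₂/I₀ = 0.1483, so cos²(θ − 3°) = 0.1483 / 0.5 = 0.2966.
θ − 3° = arccos(√0.2966) = 57.0°, giving θ ≈ 3 + 57.0 = 60.0°.

θ ≈ 60°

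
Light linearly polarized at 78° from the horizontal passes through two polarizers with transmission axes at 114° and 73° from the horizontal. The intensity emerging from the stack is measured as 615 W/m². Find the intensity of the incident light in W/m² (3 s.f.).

I₀ ≈ 1650 W/m²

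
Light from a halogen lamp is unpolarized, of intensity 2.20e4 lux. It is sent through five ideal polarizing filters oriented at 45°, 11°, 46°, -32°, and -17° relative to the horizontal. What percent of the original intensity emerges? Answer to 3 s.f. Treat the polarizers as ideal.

Unpolarized light through the first polarizer → I₁ = 2.20e4 lux/2 = 1.1e+04 lux, polarized at 45°.
I₂ = I₁ · cos²(34°) = 1.1e+04 · 0.6873 = 7560 lux.
I₃ = I₂ · cos²(35°) = 7560 · 0.671 = 5073 lux.
I₄ = I₃ · cos²(78°) = 5073 · 0.04323 = 219.3 lux.
I₅ = I₄ · cos²(15°) = 219.3 · 0.933 = 204.6 lux.
That is 0.93% of the incident intensity.

≈ 0.930%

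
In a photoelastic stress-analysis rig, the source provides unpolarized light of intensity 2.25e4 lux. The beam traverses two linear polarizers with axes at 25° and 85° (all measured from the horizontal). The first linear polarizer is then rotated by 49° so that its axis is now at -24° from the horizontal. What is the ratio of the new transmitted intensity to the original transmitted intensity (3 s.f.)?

Before rotation:
Unpolarized light through the first polarizer → I₁ = ½ I₀, now polarized at 25°.
I₂ = I₁ cos²(85° − 25°) = 0.5 I₀ · cos²(60°) = 0.125 I₀.
After rotation:
Unpolarized light through the first polarizer → I₁ = ½ I₀, now polarized at -24°.
Angle between axes 1 and 2: 71°. I₂ = 0.5 I₀ · cos²(71°) = 0.053 I₀.
Ratio = 0.053 / 0.125 = 0.424.

I_new/I_old ≈ 0.424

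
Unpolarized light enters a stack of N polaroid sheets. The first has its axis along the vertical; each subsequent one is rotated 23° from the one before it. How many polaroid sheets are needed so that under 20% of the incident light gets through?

N = 7

First polarizer halves the unpolarized light: factor 1/2.
Each further stage multiplies by cos²(23°) = 0.8473.
After N polarizers: T = 0.5·0.8473^(N−1). Require T < 0.20 ⇒ N−1 > ln(0.20/0.5)/ln(0.8473) = 5.53, so N−1 ≥ 6 and N = 7.
Check: N=7 gives T = 0.185 < 0.20; N=6 gives T = 0.2184.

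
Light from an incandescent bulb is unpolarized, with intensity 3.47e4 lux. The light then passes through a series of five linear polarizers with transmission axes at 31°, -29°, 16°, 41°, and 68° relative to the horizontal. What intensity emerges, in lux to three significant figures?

I ≈ 1410 lux

Unpolarized light through the first polarizer → I₁ = 3.47e4 lux/2 = 1.735e+04 lux, polarized at 31°.
I₂ = I₁ · cos²(60°) = 1.735e+04 · 0.25 = 4338 lux.
I₃ = I₂ · cos²(45°) = 4338 · 0.5 = 2169 lux.
I₄ = I₃ · cos²(25°) = 2169 · 0.8214 = 1781 lux.
I₅ = I₄ · cos²(27°) = 1781 · 0.7939 = 1414 lux.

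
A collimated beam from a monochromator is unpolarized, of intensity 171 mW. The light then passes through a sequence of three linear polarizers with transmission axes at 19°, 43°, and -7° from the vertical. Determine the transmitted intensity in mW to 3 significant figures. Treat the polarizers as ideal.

Unpolarized light through the first polarizer → I₁ = 171 mW/2 = 85.5 mW, polarized at 19°.
I₂ = I₁ · cos²(24°) = 85.5 · 0.8346 = 71.36 mW.
I₃ = I₂ · cos²(50°) = 71.36 · 0.4132 = 29.48 mW.

I ≈ 29.5 mW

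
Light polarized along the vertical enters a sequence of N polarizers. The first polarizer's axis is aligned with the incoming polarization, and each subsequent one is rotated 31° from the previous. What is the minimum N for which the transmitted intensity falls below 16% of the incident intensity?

First polarizer is aligned with the polarization: full transmission.
Each further stage multiplies by cos²(31°) = 0.7347.
After N polarizers: T = 0.7347^(N−1). Require T < 0.16 ⇒ N−1 > ln(0.16)/ln(0.7347) = 5.95, so N−1 ≥ 6 and N = 7.
Check: N=7 gives T = 0.1573 < 0.16; N=6 gives T = 0.2141.

N = 7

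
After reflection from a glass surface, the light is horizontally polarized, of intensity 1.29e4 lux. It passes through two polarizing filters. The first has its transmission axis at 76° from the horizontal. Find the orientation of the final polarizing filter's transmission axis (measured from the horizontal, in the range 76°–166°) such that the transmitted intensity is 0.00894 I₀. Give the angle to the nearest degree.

θ ≈ 143°

I₁ = I₀ cos²(76° − 0°) = I₀ cos²(76°) = 0.05853 I₀.
Need I₂/I₀ = 0.00894, so cos²(θ − 76°) = 0.00894 / 0.05853 = 0.1528.
θ − 76° = arccos(√0.1528) = 67.0°, giving θ ≈ 76 + 67.0 = 143.0°.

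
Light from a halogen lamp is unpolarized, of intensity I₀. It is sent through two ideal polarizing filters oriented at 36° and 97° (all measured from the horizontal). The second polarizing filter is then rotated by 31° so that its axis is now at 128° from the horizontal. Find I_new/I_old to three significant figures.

I_new/I_old ≈ 0.00518

Before rotation:
Unpolarized light through the first polarizer → I₁ = ½ I₀, now polarized at 36°.
I₂ = I₁ cos²(97° − 36°) = 0.5 I₀ · cos²(61°) = 0.1175 I₀.
After rotation:
Unpolarized light through the first polarizer → I₁ = ½ I₀, now polarized at 36°.
Angle between axes 1 and 2: 88°. I₂ = 0.5 I₀ · cos²(88°) = 0.000609 I₀.
Ratio = 0.000609 / 0.1175 = 0.005182.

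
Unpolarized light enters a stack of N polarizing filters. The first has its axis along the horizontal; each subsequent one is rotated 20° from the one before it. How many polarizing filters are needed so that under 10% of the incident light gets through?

First polarizer halves the unpolarized light: factor 1/2.
Each further stage multiplies by cos²(20°) = 0.883.
After N polarizers: T = 0.5·0.883^(N−1). Require T < 0.10 ⇒ N−1 > ln(0.10/0.5)/ln(0.883) = 12.94, so N−1 ≥ 13 and N = 14.
Check: N=14 gives T = 0.09922 < 0.10; N=13 gives T = 0.1124.

N = 14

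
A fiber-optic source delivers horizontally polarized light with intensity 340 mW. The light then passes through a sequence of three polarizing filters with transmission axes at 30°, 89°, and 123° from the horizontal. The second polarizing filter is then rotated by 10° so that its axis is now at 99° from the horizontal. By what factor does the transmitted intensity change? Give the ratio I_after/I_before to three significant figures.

Before rotation:
By Malus's law, I₁ = I₀ cos²(30° − 0°) = I₀ cos²(30°) = 0.75 I₀.
I₂ = I₁ cos²(89° − 30°) = 0.75 I₀ · cos²(59°) = 0.1989 I₀.
I₃ = I₂ cos²(123° − 89°) = 0.1989 I₀ · cos²(34°) = 0.1367 I₀.
After rotation:
I₁ = I₀ cos²(30° − 0°) = I₀ cos²(30°) = 0.75 I₀.
I₂ = I₁ cos²(99° − 30°) = 0.75 I₀ · cos²(69°) = 0.09632 I₀.
I₃ = I₂ cos²(123° − 99°) = 0.09632 I₀ · cos²(24°) = 0.08039 I₀.
Ratio = 0.08039 / 0.1367 = 0.5879.

I_new/I_old ≈ 0.588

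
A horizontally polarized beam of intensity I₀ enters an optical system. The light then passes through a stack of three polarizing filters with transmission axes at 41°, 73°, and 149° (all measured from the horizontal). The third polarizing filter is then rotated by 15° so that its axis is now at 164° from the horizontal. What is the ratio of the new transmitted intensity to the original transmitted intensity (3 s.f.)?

Before rotation:
I₁ = I₀ cos²(41° − 0°) = I₀ cos²(41°) = 0.5696 I₀.
I₂ = I₁ cos²(73° − 41°) = 0.5696 I₀ · cos²(32°) = 0.4096 I₀.
I₃ = I₂ cos²(149° − 73°) = 0.4096 I₀ · cos²(76°) = 0.02397 I₀.
After rotation:
I₁ = I₀ cos²(41° − 0°) = I₀ cos²(41°) = 0.5696 I₀.
I₂ = I₁ cos²(73° − 41°) = 0.5696 I₀ · cos²(32°) = 0.4096 I₀.
Angle between axes 2 and 3: 89°. I₃ = 0.4096 I₀ · cos²(89°) = 0.0001248 I₀.
Ratio = 0.0001248 / 0.02397 = 0.005204.

I_new/I_old ≈ 0.00520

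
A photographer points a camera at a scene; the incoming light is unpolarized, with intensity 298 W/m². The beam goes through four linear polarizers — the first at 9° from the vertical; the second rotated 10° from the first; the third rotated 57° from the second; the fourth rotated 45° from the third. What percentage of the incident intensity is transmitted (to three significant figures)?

≈ 7.19%

Unpolarized light through the first polarizer → I₁ = 298 W/m²/2 = 149 W/m², polarized at 9°.
I₂ = I₁ · cos²(10°) = 149 · 0.9698 = 144.5 W/m².
I₃ = I₂ · cos²(57°) = 144.5 · 0.2966 = 42.87 W/m².
I₄ = I₃ · cos²(45°) = 42.87 · 0.5 = 21.43 W/m².
That is 7.192% of the incident intensity.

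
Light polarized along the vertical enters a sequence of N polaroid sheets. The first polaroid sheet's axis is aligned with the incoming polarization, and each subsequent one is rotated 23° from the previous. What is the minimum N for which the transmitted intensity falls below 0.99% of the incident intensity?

First polarizer is aligned with the polarization: full transmission.
Each further stage multiplies by cos²(23°) = 0.8473.
After N polarizers: T = 0.8473^(N−1). Require T < 0.0099 ⇒ N−1 > ln(0.0099)/ln(0.8473) = 27.86, so N−1 ≥ 28 and N = 29.
Check: N=29 gives T = 0.009671 < 0.0099; N=28 gives T = 0.01141.

N = 29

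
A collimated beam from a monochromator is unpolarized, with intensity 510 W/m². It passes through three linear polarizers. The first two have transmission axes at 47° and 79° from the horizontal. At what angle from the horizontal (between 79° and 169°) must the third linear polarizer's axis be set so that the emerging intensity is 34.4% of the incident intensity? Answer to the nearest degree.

Unpolarized light through the first polarizer → I₁ = ½ I₀, now polarized at 47°.
I₂ = I₁ cos²(79° − 47°) = 0.5 I₀ · cos²(32°) = 0.3596 I₀.
Need I₃/I₀ = 0.344, so cos²(θ − 79°) = 0.344 / 0.3596 = 0.9566.
θ − 79° = arccos(√0.9566) = 12.0°, giving θ ≈ 79 + 12.0 = 91.0°.

θ ≈ 91°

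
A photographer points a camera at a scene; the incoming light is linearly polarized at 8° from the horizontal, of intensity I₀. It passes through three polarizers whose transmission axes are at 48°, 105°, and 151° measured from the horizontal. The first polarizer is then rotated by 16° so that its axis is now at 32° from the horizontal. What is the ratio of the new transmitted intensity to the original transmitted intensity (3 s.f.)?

Before rotation:
I₁ = I₀ cos²(48° − 8°) = I₀ cos²(40°) = 0.5868 I₀.
I₂ = I₁ cos²(105° − 48°) = 0.5868 I₀ · cos²(57°) = 0.1741 I₀.
I₃ = I₂ cos²(151° − 105°) = 0.1741 I₀ · cos²(46°) = 0.084 I₀.
After rotation:
I₁ = I₀ cos²(32° − 8°) = I₀ cos²(24°) = 0.8346 I₀.
I₂ = I₁ cos²(105° − 32°) = 0.8346 I₀ · cos²(73°) = 0.07134 I₀.
I₃ = I₂ cos²(151° − 105°) = 0.07134 I₀ · cos²(46°) = 0.03442 I₀.
Ratio = 0.03442 / 0.084 = 0.4098.

I_new/I_old ≈ 0.410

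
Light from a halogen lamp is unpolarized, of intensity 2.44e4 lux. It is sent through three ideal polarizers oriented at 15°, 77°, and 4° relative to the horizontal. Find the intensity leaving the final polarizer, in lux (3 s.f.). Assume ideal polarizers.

I ≈ 230 lux

Unpolarized light through the first polarizer → I₁ = 2.44e4 lux/2 = 1.22e+04 lux, polarized at 15°.
I₂ = I₁ · cos²(62°) = 1.22e+04 · 0.2204 = 2689 lux.
I₃ = I₂ · cos²(73°) = 2689 · 0.08548 = 229.9 lux.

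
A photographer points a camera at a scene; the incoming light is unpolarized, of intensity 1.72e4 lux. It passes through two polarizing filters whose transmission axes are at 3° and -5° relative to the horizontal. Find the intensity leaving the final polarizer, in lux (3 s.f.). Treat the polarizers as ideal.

I ≈ 8430 lux

Unpolarized light through the first polarizer → I₁ = 1.72e4 lux/2 = 8600 lux, polarized at 3°.
I₂ = I₁ · cos²(8°) = 8600 · 0.9806 = 8433 lux.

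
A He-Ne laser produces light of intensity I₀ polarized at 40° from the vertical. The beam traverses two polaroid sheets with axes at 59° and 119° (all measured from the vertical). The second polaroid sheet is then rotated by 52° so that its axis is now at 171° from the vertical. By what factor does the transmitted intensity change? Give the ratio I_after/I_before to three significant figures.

I_new/I_old ≈ 0.561

Before rotation:
I₁ = I₀ cos²(59° − 40°) = I₀ cos²(19°) = 0.894 I₀.
I₂ = I₁ cos²(119° − 59°) = 0.894 I₀ · cos²(60°) = 0.2235 I₀.
After rotation:
I₁ = I₀ cos²(59° − 40°) = I₀ cos²(19°) = 0.894 I₀.
Angle between axes 1 and 2: 68°. I₂ = 0.894 I₀ · cos²(68°) = 0.1255 I₀.
Ratio = 0.1255 / 0.2235 = 0.5613.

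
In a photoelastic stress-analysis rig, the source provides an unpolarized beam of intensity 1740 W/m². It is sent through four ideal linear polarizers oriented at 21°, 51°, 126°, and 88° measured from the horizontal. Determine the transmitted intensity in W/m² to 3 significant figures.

I ≈ 27.1 W/m²

Unpolarized light through the first polarizer → I₁ = 1740 W/m²/2 = 870 W/m², polarized at 21°.
I₂ = I₁ · cos²(30°) = 870 · 0.75 = 652.5 W/m².
I₃ = I₂ · cos²(75°) = 652.5 · 0.06699 = 43.71 W/m².
I₄ = I₃ · cos²(38°) = 43.71 · 0.621 = 27.14 W/m².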